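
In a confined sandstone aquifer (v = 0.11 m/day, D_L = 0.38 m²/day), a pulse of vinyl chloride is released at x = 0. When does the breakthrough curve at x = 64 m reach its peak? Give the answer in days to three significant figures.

For the 1D instantaneous-source solution, setting ∂C/∂t = 0 at fixed x gives v²t² + 2Dt − x² = 0, so t = (√(D² + v²x²) − D)/v².
√(D² + v²x²) = √(0.38² + 0.11² × 64²) = 7.050; v² = 0.0121.
t = (7.050 − 0.38)/0.0121 = 551 days (vs. the pure-advection estimate x/v = 582 d).

551 days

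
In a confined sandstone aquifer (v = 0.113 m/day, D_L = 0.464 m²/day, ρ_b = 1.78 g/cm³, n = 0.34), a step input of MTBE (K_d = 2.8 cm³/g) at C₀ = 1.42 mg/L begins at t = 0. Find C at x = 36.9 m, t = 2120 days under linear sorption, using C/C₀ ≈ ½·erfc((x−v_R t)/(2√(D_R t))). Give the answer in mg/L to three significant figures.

0.0383 mg/L

Retardation factor R = 1 + ρ_b·K_d/n = 1 + 1.78 × 2.8/0.34 = 15.66.
Sorption retards both mechanisms: v_R = v/R = 0.007216 m/day, D_R = D/R = 0.02963 m²/day.
v_R·t = 0.007216 × 2120 = 15.29792 m; 2√(D_R t) = 15.85 m; argument = (36.9 − 15.29792)/15.85 = 1.363.
C = C₀ × ½·erfc(1.363) = 1.42 × 0.02695 = 0.0383 mg/L.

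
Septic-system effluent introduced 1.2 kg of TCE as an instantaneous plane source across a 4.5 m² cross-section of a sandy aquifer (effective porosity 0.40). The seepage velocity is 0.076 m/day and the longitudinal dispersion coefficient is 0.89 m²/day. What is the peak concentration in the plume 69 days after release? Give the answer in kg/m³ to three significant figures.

0.0240 kg/m³

The peak of an instantaneous 1D plume sits at x = vt; there the Gaussian factor is 1 and C_max = M/(n_e·A·√(4πDt)), where n_e·A is the pore area the mass is dissolved in.
√(4πDt) = √(4π × 0.89 × 69) = 27.78 m, so C_max = 1.2/(0.40 × 4.5 × 27.78) = 0.0240 kg/m³.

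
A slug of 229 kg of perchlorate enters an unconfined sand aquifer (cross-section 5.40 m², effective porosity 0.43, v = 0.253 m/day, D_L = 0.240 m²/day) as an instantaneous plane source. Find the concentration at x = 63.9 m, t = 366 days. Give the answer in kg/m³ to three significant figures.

For an instantaneous plane source, C(x,t) = M/(n_e·A·√(4πDt)) · exp(−(x−vt)²/(4Dt)), with n_e·A the pore (flow) area.
Plume center vt = 0.253 × 366 = 92.598 m, so the well at 63.9 m is 28.698 m upgradient of the peak.
√(4πDt) = 33.22 m, giving peak height M/(n_e·A·√(4πDt)) = 229/(0.43 × 5.40 × 33.22) = 2.969 kg/m³.
(x−vt)²/(4Dt) = (-28.698)²/(4 × 0.240 × 366) = 2.344; exp(−2.344) = 0.09594.
C = 2.969 × 0.09594 = 0.285 kg/m³.

0.285 kg/m³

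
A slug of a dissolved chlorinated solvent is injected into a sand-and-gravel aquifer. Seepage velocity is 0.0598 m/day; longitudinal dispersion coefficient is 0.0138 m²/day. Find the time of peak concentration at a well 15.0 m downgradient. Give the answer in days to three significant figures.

247 days

For the 1D instantaneous-source solution, setting ∂C/∂t = 0 at fixed x gives v²t² + 2Dt − x² = 0, so t = (√(D² + v²x²) − D)/v².
√(D² + v²x²) = √(0.0138² + 0.0598² × 15.0²) = 0.8971; v² = 0.00357604.
t = (0.8971 − 0.0138)/0.00357604 = 247 days (vs. the pure-advection estimate x/v = 251 d).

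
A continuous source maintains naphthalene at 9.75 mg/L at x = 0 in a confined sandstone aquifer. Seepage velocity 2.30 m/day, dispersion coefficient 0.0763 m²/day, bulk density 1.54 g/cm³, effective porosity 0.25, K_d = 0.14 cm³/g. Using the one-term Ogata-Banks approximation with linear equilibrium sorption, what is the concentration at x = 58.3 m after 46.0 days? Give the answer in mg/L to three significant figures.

Retardation factor R = 1 + ρ_b·K_d/n = 1 + 1.54 × 0.14/0.25 = 1.862.
Sorption retards both mechanisms: v_R = v/R = 1.235 m/day, D_R = D/R = 0.04098 m²/day.
v_R·t = 1.235 × 46.0 = 56.81 m; 2√(D_R t) = 2.746 m; argument = (58.3 − 56.81)/2.746 = 0.5426.
C = C₀ × ½·erfc(0.5426) = 9.75 × 0.2214 = 2.16 mg/L.

2.16 mg/L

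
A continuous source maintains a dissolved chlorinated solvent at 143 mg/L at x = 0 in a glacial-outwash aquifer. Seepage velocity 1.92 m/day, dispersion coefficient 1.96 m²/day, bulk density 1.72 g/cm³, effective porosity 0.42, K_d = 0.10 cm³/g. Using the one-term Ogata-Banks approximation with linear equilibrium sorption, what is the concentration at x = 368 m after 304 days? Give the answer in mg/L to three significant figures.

Retardation factor R = 1 + ρ_b·K_d/n = 1 + 1.72 × 0.10/0.42 = 1.410.
Sorption retards both mechanisms: v_R = v/R = 1.362 m/day, D_R = D/R = 1.390 m²/day.
v_R·t = 1.362 × 304 = 414.048 m; 2√(D_R t) = 41.11 m; argument = (368 − 414.048)/41.11 = -1.120.
C = C₀ × ½·erfc(-1.120) = 143 × 0.9434 = 135 mg/L.

135 mg/L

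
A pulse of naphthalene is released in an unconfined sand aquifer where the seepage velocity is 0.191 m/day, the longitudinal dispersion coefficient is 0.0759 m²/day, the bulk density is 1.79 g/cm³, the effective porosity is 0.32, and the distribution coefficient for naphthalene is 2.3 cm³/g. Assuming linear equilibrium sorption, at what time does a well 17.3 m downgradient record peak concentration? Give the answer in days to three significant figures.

1230 days

Retardation factor R = 1 + ρ_b·K_d/n = 1 + 1.79 × 2.3/0.32 = 13.87.
Sorption retards both mechanisms: v_R = v/R = 0.01377 m/day, D_R = D/R = 0.005472 m²/day.
Peak time from v_R²t² + 2D_R t − x² = 0: t = (√(D_R² + v_R²x²) − D_R)/v_R².
√(D_R² + v_R²x²) = √(0.005472² + 0.01377² × 17.3²) = 0.2383; v_R² = 0.0001896.
t = (0.2383 − 0.005472)/0.0001896 = 1230 days.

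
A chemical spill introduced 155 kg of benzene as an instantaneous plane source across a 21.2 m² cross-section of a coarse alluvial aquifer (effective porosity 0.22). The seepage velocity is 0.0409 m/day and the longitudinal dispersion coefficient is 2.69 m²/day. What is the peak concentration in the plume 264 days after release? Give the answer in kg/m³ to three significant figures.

The peak of an instantaneous 1D plume sits at x = vt; there the Gaussian factor is 1 and C_max = M/(n_e·A·√(4πDt)), where n_e·A is the pore area the mass is dissolved in.
√(4πDt) = √(4π × 2.69 × 264) = 94.47 m, so C_max = 155/(0.22 × 21.2 × 94.47) = 0.352 kg/m³.

0.352 kg/m³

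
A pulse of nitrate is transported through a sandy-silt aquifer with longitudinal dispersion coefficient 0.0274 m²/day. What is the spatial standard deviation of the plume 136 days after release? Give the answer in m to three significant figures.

2.73 m

Dispersive spreading gives a Gaussian with σ² = 2Dt; advection only shifts the center.
σ = √(2 × 0.0274 × 136) = 2.73 m.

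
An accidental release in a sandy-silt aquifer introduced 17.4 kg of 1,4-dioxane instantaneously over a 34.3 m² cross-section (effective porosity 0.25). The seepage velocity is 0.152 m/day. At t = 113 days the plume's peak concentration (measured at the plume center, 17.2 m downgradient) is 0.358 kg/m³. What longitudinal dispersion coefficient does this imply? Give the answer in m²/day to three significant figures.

0.0226 m²/day

At the plume center C_max = M/(n_e·A·√(4πDt)), so D = M²/(4πt·(n_e·A·C_max)²).
n_e·A·C_max = 0.25 × 34.3 × 0.358 = 3.070 kg/m.
D = 17.4²/(4π × 113 × 3.070²) = 0.0226 m²/day.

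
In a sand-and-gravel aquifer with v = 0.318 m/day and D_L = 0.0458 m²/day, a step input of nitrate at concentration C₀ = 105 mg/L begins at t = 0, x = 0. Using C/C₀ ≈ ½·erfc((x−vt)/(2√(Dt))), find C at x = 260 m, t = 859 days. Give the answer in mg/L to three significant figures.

For a continuous step input, C/C₀ ≈ ½·erfc((x−vt)/(2√(Dt))).
vt = 0.318 × 859 = 273.162 m and 2√(Dt) = 2√(0.0458 × 859) = 12.54 m.
Argument (x−vt)/(2√(Dt)) = (260 − 273.162)/12.54 = -1.050; ½·erfc(-1.050) = 0.9312.
C = 105 × 0.9312 = 97.8 mg/L.

97.8 mg/L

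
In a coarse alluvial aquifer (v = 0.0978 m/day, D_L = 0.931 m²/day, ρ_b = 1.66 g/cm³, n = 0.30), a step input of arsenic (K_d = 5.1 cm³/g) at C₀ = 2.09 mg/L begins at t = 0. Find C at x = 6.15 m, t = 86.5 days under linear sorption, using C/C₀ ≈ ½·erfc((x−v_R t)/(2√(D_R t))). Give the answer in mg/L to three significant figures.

0.0131 mg/L

Retardation factor R = 1 + ρ_b·K_d/n = 1 + 1.66 × 5.1/0.30 = 29.22.
Sorption retards both mechanisms: v_R = v/R = 0.003347 m/day, D_R = D/R = 0.03186 m²/day.
v_R·t = 0.003347 × 86.5 = 0.2895155 m; 2√(D_R t) = 3.320 m; argument = (6.15 − 0.2895155)/3.320 = 1.765.
C = C₀ × ½·erfc(1.765) = 2.09 × 0.006279 = 0.0131 mg/L.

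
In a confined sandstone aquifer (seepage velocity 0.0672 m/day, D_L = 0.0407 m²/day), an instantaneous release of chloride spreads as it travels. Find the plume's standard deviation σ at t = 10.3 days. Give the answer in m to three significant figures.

0.916 m

Dispersive spreading gives a Gaussian with σ² = 2Dt; advection only shifts the center.
σ = √(2 × 0.0407 × 10.3) = 0.916 m.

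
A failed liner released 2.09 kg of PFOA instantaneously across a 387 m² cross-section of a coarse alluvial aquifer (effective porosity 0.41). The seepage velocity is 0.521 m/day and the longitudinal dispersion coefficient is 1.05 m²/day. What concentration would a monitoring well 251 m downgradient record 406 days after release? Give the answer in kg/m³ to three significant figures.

7.22e-05 kg/m³

For an instantaneous plane source, C(x,t) = M/(n_e·A·√(4πDt)) · exp(−(x−vt)²/(4Dt)), with n_e·A the pore (flow) area.
Plume center vt = 0.521 × 406 = 211.526 m, so the well at 251 m is 39.474 m downgradient of the peak.
√(4πDt) = 73.19 m, giving peak height M/(n_e·A·√(4πDt)) = 2.09/(0.41 × 387 × 73.19) = 0.0001800 kg/m³.
(x−vt)²/(4Dt) = (39.474)²/(4 × 1.05 × 406) = 0.9138; exp(−0.9138) = 0.4010.
C = 0.0001800 × 0.4010 = 7.22e-05 kg/m³.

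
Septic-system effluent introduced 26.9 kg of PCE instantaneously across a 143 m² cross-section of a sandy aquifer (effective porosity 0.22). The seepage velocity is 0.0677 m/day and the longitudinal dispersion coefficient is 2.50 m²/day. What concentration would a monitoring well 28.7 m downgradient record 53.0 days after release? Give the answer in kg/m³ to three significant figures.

0.00638 kg/m³

For an instantaneous plane source, C(x,t) = M/(n_e·A·√(4πDt)) · exp(−(x−vt)²/(4Dt)), with n_e·A the pore (flow) area.
Plume center vt = 0.0677 × 53.0 = 3.5881 m, so the well at 28.7 m is 25.1119 m downgradient of the peak.
√(4πDt) = 40.80 m, giving peak height M/(n_e·A·√(4πDt)) = 26.9/(0.22 × 143 × 40.80) = 0.02096 kg/m³.
(x−vt)²/(4Dt) = (25.1119)²/(4 × 2.50 × 53.0) = 1.190; exp(−1.190) = 0.3042.
C = 0.02096 × 0.3042 = 0.00638 kg/m³.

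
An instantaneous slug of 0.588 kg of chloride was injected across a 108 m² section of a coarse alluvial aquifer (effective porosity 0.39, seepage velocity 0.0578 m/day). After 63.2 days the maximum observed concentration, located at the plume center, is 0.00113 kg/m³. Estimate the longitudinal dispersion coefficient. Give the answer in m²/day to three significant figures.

At the plume center C_max = M/(n_e·A·√(4πDt)), so D = M²/(4πt·(n_e·A·C_max)²).
n_e·A·C_max = 0.39 × 108 × 0.00113 = 0.04760 kg/m.
D = 0.588²/(4π × 63.2 × 0.04760²) = 0.192 m²/day.

0.192 m²/day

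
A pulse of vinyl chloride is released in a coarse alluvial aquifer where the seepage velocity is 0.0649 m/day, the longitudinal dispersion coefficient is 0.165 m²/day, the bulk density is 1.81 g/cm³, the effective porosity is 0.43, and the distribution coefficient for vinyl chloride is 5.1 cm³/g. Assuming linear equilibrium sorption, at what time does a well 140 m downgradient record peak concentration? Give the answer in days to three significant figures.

47600 days

Retardation factor R = 1 + ρ_b·K_d/n = 1 + 1.81 × 5.1/0.43 = 22.47.
Sorption retards both mechanisms: v_R = v/R = 0.002888 m/day, D_R = D/R = 0.007343 m²/day.
Peak time from v_R²t² + 2D_R t − x² = 0: t = (√(D_R² + v_R²x²) − D_R)/v_R².
√(D_R² + v_R²x²) = √(0.007343² + 0.002888² × 140²) = 0.4044; v_R² = 8.341e-06.
t = (0.4044 − 0.007343)/8.341e-06 = 47600 days.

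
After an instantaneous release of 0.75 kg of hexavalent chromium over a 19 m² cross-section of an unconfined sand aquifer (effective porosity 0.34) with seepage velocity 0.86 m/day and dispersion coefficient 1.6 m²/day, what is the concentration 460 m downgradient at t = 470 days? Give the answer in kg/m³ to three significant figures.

0.000424 kg/m³

For an instantaneous plane source, C(x,t) = M/(n_e·A·√(4πDt)) · exp(−(x−vt)²/(4Dt)), with n_e·A the pore (flow) area.
Plume center vt = 0.86 × 470 = 404.2 m, so the well at 460 m is 55.8 m downgradient of the peak.
√(4πDt) = 97.21 m, giving peak height M/(n_e·A·√(4πDt)) = 0.75/(0.34 × 19 × 97.21) = 0.001194 kg/m³.
(x−vt)²/(4Dt) = (55.8)²/(4 × 1.6 × 470) = 1.035; exp(−1.035) = 0.3552.
C = 0.001194 × 0.3552 = 0.000424 kg/m³.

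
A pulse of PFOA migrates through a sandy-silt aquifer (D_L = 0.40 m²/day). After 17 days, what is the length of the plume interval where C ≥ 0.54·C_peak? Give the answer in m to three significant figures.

8.19 m

The plume is Gaussian with σ = √(2Dt) = √(2 × 0.40 × 17) = 3.688 m.
C/C_peak = exp(−Δx²/(2σ²)) = 0.54 ⇒ Δx = σ·√(−2 ln 0.54) = 3.688 × 1.110 = 4.094 m.
Width = 2Δx = 8.19 m.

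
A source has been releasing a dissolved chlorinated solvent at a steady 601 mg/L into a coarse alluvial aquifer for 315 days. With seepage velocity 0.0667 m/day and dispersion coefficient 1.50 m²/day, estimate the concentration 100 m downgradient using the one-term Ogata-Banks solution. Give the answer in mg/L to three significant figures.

For a continuous step input, C/C₀ ≈ ½·erfc((x−vt)/(2√(Dt))).
vt = 0.0667 × 315 = 21.0105 m and 2√(Dt) = 2√(1.50 × 315) = 43.47 m.
Argument (x−vt)/(2√(Dt)) = (100 − 21.0105)/43.47 = 1.817; ½·erfc(1.817) = 0.005090.
C = 601 × 0.005090 = 3.06 mg/L.

3.06 mg/L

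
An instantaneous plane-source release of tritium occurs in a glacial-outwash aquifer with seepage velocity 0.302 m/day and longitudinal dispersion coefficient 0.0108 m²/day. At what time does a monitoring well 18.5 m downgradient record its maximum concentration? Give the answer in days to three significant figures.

61.1 days

For the 1D instantaneous-source solution, setting ∂C/∂t = 0 at fixed x gives v²t² + 2Dt − x² = 0, so t = (√(D² + v²x²) − D)/v².
√(D² + v²x²) = √(0.0108² + 0.302² × 18.5²) = 5.587; v² = 0.091204.
t = (5.587 − 0.0108)/0.091204 = 61.1 days (vs. the pure-advection estimate x/v = 61.3 d).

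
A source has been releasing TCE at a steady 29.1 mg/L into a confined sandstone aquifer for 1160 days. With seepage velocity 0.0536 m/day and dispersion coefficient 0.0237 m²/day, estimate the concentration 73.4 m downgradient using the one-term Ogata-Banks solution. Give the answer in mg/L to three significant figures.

1.89 mg/L

For a continuous step input, C/C₀ ≈ ½·erfc((x−vt)/(2√(Dt))).
vt = 0.0536 × 1160 = 62.176 m and 2√(Dt) = 2√(0.0237 × 1160) = 10.49 m.
Argument (x−vt)/(2√(Dt)) = (73.4 − 62.176)/10.49 = 1.070; ½·erfc(1.070) = 0.06511.
C = 29.1 × 0.06511 = 1.89 mg/L.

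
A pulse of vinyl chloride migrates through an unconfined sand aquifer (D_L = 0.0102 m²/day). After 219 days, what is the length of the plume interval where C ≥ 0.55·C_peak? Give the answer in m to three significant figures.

4.62 m

The plume is Gaussian with σ = √(2Dt) = √(2 × 0.0102 × 219) = 2.114 m.
C/C_peak = exp(−Δx²/(2σ²)) = 0.55 ⇒ Δx = σ·√(−2 ln 0.55) = 2.114 × 1.093 = 2.311 m.
Width = 2Δx = 4.62 m.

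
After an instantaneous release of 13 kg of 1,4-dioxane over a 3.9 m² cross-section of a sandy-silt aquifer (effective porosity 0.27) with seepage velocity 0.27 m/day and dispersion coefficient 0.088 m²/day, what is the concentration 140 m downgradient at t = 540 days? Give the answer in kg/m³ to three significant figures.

For an instantaneous plane source, C(x,t) = M/(n_e·A·√(4πDt)) · exp(−(x−vt)²/(4Dt)), with n_e·A the pore (flow) area.
Plume center vt = 0.27 × 540 = 145.8 m, so the well at 140 m is 5.8 m upgradient of the peak.
√(4πDt) = 24.44 m, giving peak height M/(n_e·A·√(4πDt)) = 13/(0.27 × 3.9 × 24.44) = 0.5051 kg/m³.
(x−vt)²/(4Dt) = (-5.8)²/(4 × 0.088 × 540) = 0.1770; exp(−0.1770) = 0.8378.
C = 0.5051 × 0.8378 = 0.423 kg/m³.

0.423 kg/m³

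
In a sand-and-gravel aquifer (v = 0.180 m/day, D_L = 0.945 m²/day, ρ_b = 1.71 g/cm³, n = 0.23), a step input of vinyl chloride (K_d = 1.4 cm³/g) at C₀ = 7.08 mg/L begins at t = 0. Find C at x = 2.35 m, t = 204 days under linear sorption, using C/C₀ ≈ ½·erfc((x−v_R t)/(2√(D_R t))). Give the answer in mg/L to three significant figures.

3.96 mg/L

Retardation factor R = 1 + ρ_b·K_d/n = 1 + 1.71 × 1.4/0.23 = 11.41.
Sorption retards both mechanisms: v_R = v/R = 0.01578 m/day, D_R = D/R = 0.08282 m²/day.
v_R·t = 0.01578 × 204 = 3.21912 m; 2√(D_R t) = 8.221 m; argument = (2.35 − 3.21912)/8.221 = -0.1057.
C = C₀ × ½·erfc(-0.1057) = 7.08 × 0.5594 = 3.96 mg/L.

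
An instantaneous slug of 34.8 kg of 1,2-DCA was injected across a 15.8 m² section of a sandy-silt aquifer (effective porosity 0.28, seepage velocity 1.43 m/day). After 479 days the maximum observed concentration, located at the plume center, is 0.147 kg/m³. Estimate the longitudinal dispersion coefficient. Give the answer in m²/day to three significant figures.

0.476 m²/day

At the plume center C_max = M/(n_e·A·√(4πDt)), so D = M²/(4πt·(n_e·A·C_max)²).
n_e·A·C_max = 0.28 × 15.8 × 0.147 = 0.6503 kg/m.
D = 34.8²/(4π × 479 × 0.6503²) = 0.476 m²/day.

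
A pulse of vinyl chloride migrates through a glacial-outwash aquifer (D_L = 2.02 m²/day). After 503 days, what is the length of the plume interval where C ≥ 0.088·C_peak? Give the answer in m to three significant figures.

199 m

The plume is Gaussian with σ = √(2Dt) = √(2 × 2.02 × 503) = 45.08 m.
C/C_peak = exp(−Δx²/(2σ²)) = 0.088 ⇒ Δx = σ·√(−2 ln 0.088) = 45.08 × 2.205 = 99.40 m.
Width = 2Δx = 199 m.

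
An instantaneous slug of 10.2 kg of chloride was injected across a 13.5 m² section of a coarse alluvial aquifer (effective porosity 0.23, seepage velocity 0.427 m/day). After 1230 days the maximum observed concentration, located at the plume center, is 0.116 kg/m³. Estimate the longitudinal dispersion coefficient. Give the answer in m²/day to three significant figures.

0.0519 m²/day

At the plume center C_max = M/(n_e·A·√(4πDt)), so D = M²/(4πt·(n_e·A·C_max)²).
n_e·A·C_max = 0.23 × 13.5 × 0.116 = 0.3602 kg/m.
D = 10.2²/(4π × 1230 × 0.3602²) = 0.0519 m²/day.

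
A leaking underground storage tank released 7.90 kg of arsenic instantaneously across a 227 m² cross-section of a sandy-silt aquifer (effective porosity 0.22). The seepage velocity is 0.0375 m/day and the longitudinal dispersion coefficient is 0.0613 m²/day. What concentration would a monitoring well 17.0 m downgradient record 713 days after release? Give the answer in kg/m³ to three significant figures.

0.00392 kg/m³

For an instantaneous plane source, C(x,t) = M/(n_e·A·√(4πDt)) · exp(−(x−vt)²/(4Dt)), with n_e·A the pore (flow) area.
Plume center vt = 0.0375 × 713 = 26.7375 m, so the well at 17.0 m is 9.7375 m upgradient of the peak.
√(4πDt) = 23.44 m, giving peak height M/(n_e·A·√(4πDt)) = 7.90/(0.22 × 227 × 23.44) = 0.006749 kg/m³.
(x−vt)²/(4Dt) = (-9.7375)²/(4 × 0.0613 × 713) = 0.5424; exp(−0.5424) = 0.5814.
C = 0.006749 × 0.5814 = 0.00392 kg/m³.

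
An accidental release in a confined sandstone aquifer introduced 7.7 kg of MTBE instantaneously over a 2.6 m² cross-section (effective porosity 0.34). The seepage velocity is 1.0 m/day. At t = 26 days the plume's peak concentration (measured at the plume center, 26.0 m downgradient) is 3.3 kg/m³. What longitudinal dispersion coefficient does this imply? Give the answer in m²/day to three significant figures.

At the plume center C_max = M/(n_e·A·√(4πDt)), so D = M²/(4πt·(n_e·A·C_max)²).
n_e·A·C_max = 0.34 × 2.6 × 3.3 = 2.917 kg/m.
D = 7.7²/(4π × 26 × 2.917²) = 0.0213 m²/day.

0.0213 m²/day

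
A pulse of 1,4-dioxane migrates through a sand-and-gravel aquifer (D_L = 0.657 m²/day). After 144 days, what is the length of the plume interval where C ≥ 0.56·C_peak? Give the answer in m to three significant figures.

29.6 m

The plume is Gaussian with σ = √(2Dt) = √(2 × 0.657 × 144) = 13.76 m.
C/C_peak = exp(−Δx²/(2σ²)) = 0.56 ⇒ Δx = σ·√(−2 ln 0.56) = 13.76 × 1.077 = 14.82 m.
Width = 2Δx = 29.6 m.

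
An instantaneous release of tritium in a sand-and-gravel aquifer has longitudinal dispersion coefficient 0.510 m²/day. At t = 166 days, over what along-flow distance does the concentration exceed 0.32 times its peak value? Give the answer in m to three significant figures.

39.3 m

The plume is Gaussian with σ = √(2Dt) = √(2 × 0.510 × 166) = 13.01 m.
C/C_peak = exp(−Δx²/(2σ²)) = 0.32 ⇒ Δx = σ·√(−2 ln 0.32) = 13.01 × 1.510 = 19.65 m.
Width = 2Δx = 39.3 m.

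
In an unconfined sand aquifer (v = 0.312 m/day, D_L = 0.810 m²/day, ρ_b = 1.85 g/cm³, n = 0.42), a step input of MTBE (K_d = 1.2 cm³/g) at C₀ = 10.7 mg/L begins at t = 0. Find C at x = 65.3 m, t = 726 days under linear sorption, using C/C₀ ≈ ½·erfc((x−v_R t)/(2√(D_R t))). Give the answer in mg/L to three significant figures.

0.173 mg/L

Retardation factor R = 1 + ρ_b·K_d/n = 1 + 1.85 × 1.2/0.42 = 6.286.
Sorption retards both mechanisms: v_R = v/R = 0.04963 m/day, D_R = D/R = 0.1289 m²/day.
v_R·t = 0.04963 × 726 = 36.03138 m; 2√(D_R t) = 19.35 m; argument = (65.3 − 36.03138)/19.35 = 1.513.
C = C₀ × ½·erfc(1.513) = 10.7 × 0.01619 = 0.173 mg/L.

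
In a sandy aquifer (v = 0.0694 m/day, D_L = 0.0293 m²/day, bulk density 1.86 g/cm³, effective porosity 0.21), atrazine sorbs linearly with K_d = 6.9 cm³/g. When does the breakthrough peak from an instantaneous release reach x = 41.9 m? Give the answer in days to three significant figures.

Retardation factor R = 1 + ρ_b·K_d/n = 1 + 1.86 × 6.9/0.21 = 62.11.
Sorption retards both mechanisms: v_R = v/R = 0.001117 m/day, D_R = D/R = 0.0004717 m²/day.
Peak time from v_R²t² + 2D_R t − x² = 0: t = (√(D_R² + v_R²x²) − D_R)/v_R².
√(D_R² + v_R²x²) = √(0.0004717² + 0.001117² × 41.9²) = 0.04680; v_R² = 1.248e-06.
t = (0.04680 − 0.0004717)/1.248e-06 = 37100 days.

37100 days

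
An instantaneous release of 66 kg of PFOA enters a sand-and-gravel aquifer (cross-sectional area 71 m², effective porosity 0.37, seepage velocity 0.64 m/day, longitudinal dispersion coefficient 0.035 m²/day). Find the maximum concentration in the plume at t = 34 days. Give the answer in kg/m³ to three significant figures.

0.650 kg/m³

The peak of an instantaneous 1D plume sits at x = vt; there the Gaussian factor is 1 and C_max = M/(n_e·A·√(4πDt)), where n_e·A is the pore area the mass is dissolved in.
√(4πDt) = √(4π × 0.035 × 34) = 3.867 m, so C_max = 66/(0.37 × 71 × 3.867) = 0.650 kg/m³.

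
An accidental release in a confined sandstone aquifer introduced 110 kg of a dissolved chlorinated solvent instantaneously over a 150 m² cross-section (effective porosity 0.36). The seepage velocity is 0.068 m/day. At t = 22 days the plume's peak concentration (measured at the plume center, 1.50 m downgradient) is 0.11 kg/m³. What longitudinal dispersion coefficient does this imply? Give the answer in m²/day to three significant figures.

1.24 m²/day

At the plume center C_max = M/(n_e·A·√(4πDt)), so D = M²/(4πt·(n_e·A·C_max)²).
n_e·A·C_max = 0.36 × 150 × 0.11 = 5.940 kg/m.
D = 110²/(4π × 22 × 5.940²) = 1.24 m²/day.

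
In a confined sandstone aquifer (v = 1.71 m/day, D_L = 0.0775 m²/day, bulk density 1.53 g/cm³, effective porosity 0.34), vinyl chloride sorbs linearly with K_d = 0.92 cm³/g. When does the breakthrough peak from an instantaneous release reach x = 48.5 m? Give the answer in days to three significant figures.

146 days

Retardation factor R = 1 + ρ_b·K_d/n = 1 + 1.53 × 0.92/0.34 = 5.140.
Sorption retards both mechanisms: v_R = v/R = 0.3327 m/day, D_R = D/R = 0.01508 m²/day.
Peak time from v_R²t² + 2D_R t − x² = 0: t = (√(D_R² + v_R²x²) − D_R)/v_R².
√(D_R² + v_R²x²) = √(0.01508² + 0.3327² × 48.5²) = 16.14; v_R² = 0.1107.
t = (16.14 − 0.01508)/0.1107 = 146 days.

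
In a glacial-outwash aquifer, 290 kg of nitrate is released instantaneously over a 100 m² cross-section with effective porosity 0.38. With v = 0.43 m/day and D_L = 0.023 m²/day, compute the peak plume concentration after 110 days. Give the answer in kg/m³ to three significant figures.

The peak of an instantaneous 1D plume sits at x = vt; there the Gaussian factor is 1 and C_max = M/(n_e·A·√(4πDt)), where n_e·A is the pore area the mass is dissolved in.
√(4πDt) = √(4π × 0.023 × 110) = 5.639 m, so C_max = 290/(0.38 × 100 × 5.639) = 1.35 kg/m³.

1.35 kg/m³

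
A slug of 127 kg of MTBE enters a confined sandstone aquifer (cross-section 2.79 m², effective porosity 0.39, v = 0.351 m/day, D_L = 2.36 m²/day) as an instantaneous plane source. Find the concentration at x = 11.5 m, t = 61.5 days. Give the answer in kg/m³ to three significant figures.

2.29 kg/m³

For an instantaneous plane source, C(x,t) = M/(n_e·A·√(4πDt)) · exp(−(x−vt)²/(4Dt)), with n_e·A the pore (flow) area.
Plume center vt = 0.351 × 61.5 = 21.5865 m, so the well at 11.5 m is 10.0865 m upgradient of the peak.
√(4πDt) = 42.71 m, giving peak height M/(n_e·A·√(4πDt)) = 127/(0.39 × 2.79 × 42.71) = 2.733 kg/m³.
(x−vt)²/(4Dt) = (-10.0865)²/(4 × 2.36 × 61.5) = 0.1752; exp(−0.1752) = 0.8393.
C = 2.733 × 0.8393 = 2.29 kg/m³.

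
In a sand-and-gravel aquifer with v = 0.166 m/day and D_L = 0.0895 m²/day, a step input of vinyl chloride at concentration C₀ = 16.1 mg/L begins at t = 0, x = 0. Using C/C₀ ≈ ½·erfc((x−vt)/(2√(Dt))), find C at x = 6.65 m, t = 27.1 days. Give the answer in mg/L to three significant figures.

For a continuous step input, C/C₀ ≈ ½·erfc((x−vt)/(2√(Dt))).
vt = 0.166 × 27.1 = 4.4986 m and 2√(Dt) = 2√(0.0895 × 27.1) = 3.115 m.
Argument (x−vt)/(2√(Dt)) = (6.65 − 4.4986)/3.115 = 0.6907; ½·erfc(0.6907) = 0.1643.
C = 16.1 × 0.1643 = 2.65 mg/L.

2.65 mg/L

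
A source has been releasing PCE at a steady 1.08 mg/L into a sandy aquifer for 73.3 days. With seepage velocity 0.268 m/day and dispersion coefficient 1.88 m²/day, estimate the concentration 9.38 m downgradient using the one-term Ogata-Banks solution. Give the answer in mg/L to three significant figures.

0.790 mg/L

For a continuous step input, C/C₀ ≈ ½·erfc((x−vt)/(2√(Dt))).
vt = 0.268 × 73.3 = 19.6444 m and 2√(Dt) = 2√(1.88 × 73.3) = 23.48 m.
Argument (x−vt)/(2√(Dt)) = (9.38 − 19.6444)/23.48 = -0.4372; ½·erfc(-0.4372) = 0.7318.
C = 1.08 × 0.7318 = 0.790 mg/L.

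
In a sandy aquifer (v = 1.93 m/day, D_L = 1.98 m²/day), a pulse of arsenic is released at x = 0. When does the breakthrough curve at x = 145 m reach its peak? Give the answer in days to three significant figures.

74.6 days

For the 1D instantaneous-source solution, setting ∂C/∂t = 0 at fixed x gives v²t² + 2Dt − x² = 0, so t = (√(D² + v²x²) − D)/v².
√(D² + v²x²) = √(1.98² + 1.93² × 145²) = 279.9; v² = 3.7249.
t = (279.9 − 1.98)/3.7249 = 74.6 days (vs. the pure-advection estimate x/v = 75.1 d).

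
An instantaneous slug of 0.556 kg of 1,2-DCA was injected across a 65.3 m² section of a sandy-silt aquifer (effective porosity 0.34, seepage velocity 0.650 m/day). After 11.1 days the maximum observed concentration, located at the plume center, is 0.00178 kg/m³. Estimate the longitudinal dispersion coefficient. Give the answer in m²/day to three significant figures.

At the plume center C_max = M/(n_e·A·√(4πDt)), so D = M²/(4πt·(n_e·A·C_max)²).
n_e·A·C_max = 0.34 × 65.3 × 0.00178 = 0.03952 kg/m.
D = 0.556²/(4π × 11.1 × 0.03952²) = 1.42 m²/day.

1.42 m²/day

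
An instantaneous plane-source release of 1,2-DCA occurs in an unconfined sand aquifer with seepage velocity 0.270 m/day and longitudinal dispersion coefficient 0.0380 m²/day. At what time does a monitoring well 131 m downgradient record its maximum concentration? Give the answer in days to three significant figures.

485 days

For the 1D instantaneous-source solution, setting ∂C/∂t = 0 at fixed x gives v²t² + 2Dt − x² = 0, so t = (√(D² + v²x²) − D)/v².
√(D² + v²x²) = √(0.0380² + 0.270² × 131²) = 35.37; v² = 0.0729.
t = (35.37 − 0.0380)/0.0729 = 485 days (vs. the pure-advection estimate x/v = 485 d).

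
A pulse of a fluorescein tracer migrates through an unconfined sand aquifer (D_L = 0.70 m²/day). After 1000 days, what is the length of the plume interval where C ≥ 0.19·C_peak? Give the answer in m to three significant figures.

The plume is Gaussian with σ = √(2Dt) = √(2 × 0.70 × 1000) = 37.42 m.
C/C_peak = exp(−Δx²/(2σ²)) = 0.19 ⇒ Δx = σ·√(−2 ln 0.19) = 37.42 × 1.822 = 68.18 m.
Width = 2Δx = 136 m.

136 m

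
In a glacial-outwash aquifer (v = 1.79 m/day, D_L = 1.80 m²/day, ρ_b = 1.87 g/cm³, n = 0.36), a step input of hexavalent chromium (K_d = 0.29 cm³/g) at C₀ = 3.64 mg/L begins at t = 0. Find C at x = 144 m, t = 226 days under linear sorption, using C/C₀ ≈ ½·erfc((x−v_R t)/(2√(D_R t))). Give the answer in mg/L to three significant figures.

Retardation factor R = 1 + ρ_b·K_d/n = 1 + 1.87 × 0.29/0.36 = 2.506.
Sorption retards both mechanisms: v_R = v/R = 0.7143 m/day, D_R = D/R = 0.7183 m²/day.
v_R·t = 0.7143 × 226 = 161.4318 m; 2√(D_R t) = 25.48 m; argument = (144 − 161.4318)/25.48 = -0.6841.
C = C₀ × ½·erfc(-0.6841) = 3.64 × 0.8333 = 3.03 mg/L.

3.03 mg/L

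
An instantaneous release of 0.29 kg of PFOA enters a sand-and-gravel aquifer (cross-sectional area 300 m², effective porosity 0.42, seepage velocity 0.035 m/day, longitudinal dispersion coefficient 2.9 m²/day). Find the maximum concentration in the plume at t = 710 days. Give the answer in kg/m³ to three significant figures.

1.43e-05 kg/m³

The peak of an instantaneous 1D plume sits at x = vt; there the Gaussian factor is 1 and C_max = M/(n_e·A·√(4πDt)), where n_e·A is the pore area the mass is dissolved in.
√(4πDt) = √(4π × 2.9 × 710) = 160.9 m, so C_max = 0.29/(0.42 × 300 × 160.9) = 1.43e-05 kg/m³.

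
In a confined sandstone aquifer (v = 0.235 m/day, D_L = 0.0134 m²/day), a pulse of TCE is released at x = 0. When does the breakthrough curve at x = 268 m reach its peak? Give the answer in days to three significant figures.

1140 days

For the 1D instantaneous-source solution, setting ∂C/∂t = 0 at fixed x gives v²t² + 2Dt − x² = 0, so t = (√(D² + v²x²) − D)/v².
√(D² + v²x²) = √(0.0134² + 0.235² × 268²) = 62.98; v² = 0.055225.
t = (62.98 − 0.0134)/0.055225 = 1140 days (vs. the pure-advection estimate x/v = 1140 d).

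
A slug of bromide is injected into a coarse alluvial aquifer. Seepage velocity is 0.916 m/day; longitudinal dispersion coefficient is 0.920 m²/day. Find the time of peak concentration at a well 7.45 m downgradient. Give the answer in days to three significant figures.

7.11 days

For the 1D instantaneous-source solution, setting ∂C/∂t = 0 at fixed x gives v²t² + 2Dt − x² = 0, so t = (√(D² + v²x²) − D)/v².
√(D² + v²x²) = √(0.920² + 0.916² × 7.45²) = 6.886; v² = 0.839056.
t = (6.886 − 0.920)/0.839056 = 7.11 days (vs. the pure-advection estimate x/v = 8.13 d).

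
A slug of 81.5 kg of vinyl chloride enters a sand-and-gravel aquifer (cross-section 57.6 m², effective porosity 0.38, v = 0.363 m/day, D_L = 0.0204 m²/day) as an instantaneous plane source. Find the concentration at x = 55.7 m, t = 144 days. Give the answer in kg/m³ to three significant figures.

0.225 kg/m³

For an instantaneous plane source, C(x,t) = M/(n_e·A·√(4πDt)) · exp(−(x−vt)²/(4Dt)), with n_e·A the pore (flow) area.
Plume center vt = 0.363 × 144 = 52.272 m, so the well at 55.7 m is 3.428 m downgradient of the peak.
√(4πDt) = 6.076 m, giving peak height M/(n_e·A·√(4πDt)) = 81.5/(0.38 × 57.6 × 6.076) = 0.6128 kg/m³.
(x−vt)²/(4Dt) = (3.428)²/(4 × 0.0204 × 144) = 1.000; exp(−1.000) = 0.3679.
C = 0.6128 × 0.3679 = 0.225 kg/m³.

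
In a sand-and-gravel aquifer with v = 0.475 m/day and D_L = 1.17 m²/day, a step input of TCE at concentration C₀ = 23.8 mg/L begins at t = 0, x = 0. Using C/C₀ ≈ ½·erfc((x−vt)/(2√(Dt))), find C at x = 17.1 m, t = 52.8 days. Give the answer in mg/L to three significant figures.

For a continuous step input, C/C₀ ≈ ½·erfc((x−vt)/(2√(Dt))).
vt = 0.475 × 52.8 = 25.08 m and 2√(Dt) = 2√(1.17 × 52.8) = 15.72 m.
Argument (x−vt)/(2√(Dt)) = (17.1 − 25.08)/15.72 = -0.5076; ½·erfc(-0.5076) = 0.7636.
C = 23.8 × 0.7636 = 18.2 mg/L.

18.2 mg/L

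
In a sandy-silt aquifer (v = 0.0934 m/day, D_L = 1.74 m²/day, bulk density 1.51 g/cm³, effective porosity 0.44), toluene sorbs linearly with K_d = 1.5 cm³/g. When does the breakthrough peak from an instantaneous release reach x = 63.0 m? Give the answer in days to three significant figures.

Retardation factor R = 1 + ρ_b·K_d/n = 1 + 1.51 × 1.5/0.44 = 6.148.
Sorption retards both mechanisms: v_R = v/R = 0.01519 m/day, D_R = D/R = 0.2830 m²/day.
Peak time from v_R²t² + 2D_R t − x² = 0: t = (√(D_R² + v_R²x²) − D_R)/v_R².
√(D_R² + v_R²x²) = √(0.2830² + 0.01519² × 63.0²) = 0.9979; v_R² = 0.0002307.
t = (0.9979 − 0.2830)/0.0002307 = 3100 days.

3100 days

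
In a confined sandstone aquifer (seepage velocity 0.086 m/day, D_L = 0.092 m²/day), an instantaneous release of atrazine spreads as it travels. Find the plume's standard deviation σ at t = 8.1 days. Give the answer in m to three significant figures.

1.22 m

Dispersive spreading gives a Gaussian with σ² = 2Dt; advection only shifts the center.
σ = √(2 × 0.092 × 8.1) = 1.22 m.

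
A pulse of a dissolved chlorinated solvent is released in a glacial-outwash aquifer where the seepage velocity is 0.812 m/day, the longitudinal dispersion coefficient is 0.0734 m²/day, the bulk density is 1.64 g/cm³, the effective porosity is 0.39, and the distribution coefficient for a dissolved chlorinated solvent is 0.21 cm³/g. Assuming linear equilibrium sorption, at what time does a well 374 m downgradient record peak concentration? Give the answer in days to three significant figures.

867 days

Retardation factor R = 1 + ρ_b·K_d/n = 1 + 1.64 × 0.21/0.39 = 1.883.
Sorption retards both mechanisms: v_R = v/R = 0.4312 m/day, D_R = D/R = 0.03898 m²/day.
Peak time from v_R²t² + 2D_R t − x² = 0: t = (√(D_R² + v_R²x²) − D_R)/v_R².
√(D_R² + v_R²x²) = √(0.03898² + 0.4312² × 374²) = 161.3; v_R² = 0.1859.
t = (161.3 − 0.03898)/0.1859 = 867 days.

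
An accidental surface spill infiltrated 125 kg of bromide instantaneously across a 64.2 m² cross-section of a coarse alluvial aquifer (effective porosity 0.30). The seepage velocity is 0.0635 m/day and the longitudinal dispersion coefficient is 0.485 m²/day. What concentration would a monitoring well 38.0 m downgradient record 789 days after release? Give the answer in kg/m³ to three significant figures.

For an instantaneous plane source, C(x,t) = M/(n_e·A·√(4πDt)) · exp(−(x−vt)²/(4Dt)), with n_e·A the pore (flow) area.
Plume center vt = 0.0635 × 789 = 50.1015 m, so the well at 38.0 m is 12.1015 m upgradient of the peak.
√(4πDt) = 69.34 m, giving peak height M/(n_e·A·√(4πDt)) = 125/(0.30 × 64.2 × 69.34) = 0.09360 kg/m³.
(x−vt)²/(4Dt) = (-12.1015)²/(4 × 0.485 × 789) = 0.09568; exp(−0.09568) = 0.9088.
C = 0.09360 × 0.9088 = 0.0851 kg/m³.

0.0851 kg/m³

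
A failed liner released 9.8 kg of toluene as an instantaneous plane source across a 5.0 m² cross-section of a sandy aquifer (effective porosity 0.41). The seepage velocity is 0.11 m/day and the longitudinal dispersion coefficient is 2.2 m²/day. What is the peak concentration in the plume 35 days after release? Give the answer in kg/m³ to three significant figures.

0.154 kg/m³

The peak of an instantaneous 1D plume sits at x = vt; there the Gaussian factor is 1 and C_max = M/(n_e·A·√(4πDt)), where n_e·A is the pore area the mass is dissolved in.
√(4πDt) = √(4π × 2.2 × 35) = 31.11 m, so C_max = 9.8/(0.41 × 5.0 × 31.11) = 0.154 kg/m³.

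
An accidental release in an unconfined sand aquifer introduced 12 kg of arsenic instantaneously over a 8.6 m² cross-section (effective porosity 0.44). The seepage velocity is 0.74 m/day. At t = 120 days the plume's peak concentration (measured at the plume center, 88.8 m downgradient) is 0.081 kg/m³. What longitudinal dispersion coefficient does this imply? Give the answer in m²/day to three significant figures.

1.02 m²/day

At the plume center C_max = M/(n_e·A·√(4πDt)), so D = M²/(4πt·(n_e·A·C_max)²).
n_e·A·C_max = 0.44 × 8.6 × 0.081 = 0.3065 kg/m.
D = 12²/(4π × 120 × 0.3065²) = 1.02 m²/day.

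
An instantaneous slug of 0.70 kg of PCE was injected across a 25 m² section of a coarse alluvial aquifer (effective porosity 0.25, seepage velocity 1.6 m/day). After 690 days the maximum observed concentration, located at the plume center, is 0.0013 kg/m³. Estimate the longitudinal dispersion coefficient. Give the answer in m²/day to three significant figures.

At the plume center C_max = M/(n_e·A·√(4πDt)), so D = M²/(4πt·(n_e·A·C_max)²).
n_e·A·C_max = 0.25 × 25 × 0.0013 = 0.008125 kg/m.
D = 0.70²/(4π × 690 × 0.008125²) = 0.856 m²/day.

0.856 m²/day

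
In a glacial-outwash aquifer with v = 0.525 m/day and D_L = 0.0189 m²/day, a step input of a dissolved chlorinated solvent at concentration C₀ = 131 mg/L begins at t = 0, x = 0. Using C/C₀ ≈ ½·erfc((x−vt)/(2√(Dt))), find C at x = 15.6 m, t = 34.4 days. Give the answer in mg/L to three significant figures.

For a continuous step input, C/C₀ ≈ ½·erfc((x−vt)/(2√(Dt))).
vt = 0.525 × 34.4 = 18.06 m and 2√(Dt) = 2√(0.0189 × 34.4) = 1.613 m.
Argument (x−vt)/(2√(Dt)) = (15.6 − 18.06)/1.613 = -1.525; ½·erfc(-1.525) = 0.9845.
C = 131 × 0.9845 = 129 mg/L.

129 mg/L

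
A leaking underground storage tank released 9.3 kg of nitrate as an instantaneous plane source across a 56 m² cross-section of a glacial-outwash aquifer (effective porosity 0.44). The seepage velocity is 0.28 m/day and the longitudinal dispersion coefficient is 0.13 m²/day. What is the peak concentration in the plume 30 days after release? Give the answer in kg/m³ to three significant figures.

The peak of an instantaneous 1D plume sits at x = vt; there the Gaussian factor is 1 and C_max = M/(n_e·A·√(4πDt)), where n_e·A is the pore area the mass is dissolved in.
√(4πDt) = √(4π × 0.13 × 30) = 7.001 m, so C_max = 9.3/(0.44 × 56 × 7.001) = 0.0539 kg/m³.

0.0539 kg/m³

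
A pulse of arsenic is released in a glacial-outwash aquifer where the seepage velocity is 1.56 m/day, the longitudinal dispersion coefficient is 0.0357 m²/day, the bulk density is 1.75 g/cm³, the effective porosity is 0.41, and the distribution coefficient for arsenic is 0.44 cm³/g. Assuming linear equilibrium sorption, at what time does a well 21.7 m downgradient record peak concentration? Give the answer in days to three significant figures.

Retardation factor R = 1 + ρ_b·K_d/n = 1 + 1.75 × 0.44/0.41 = 2.878.
Sorption retards both mechanisms: v_R = v/R = 0.5420 m/day, D_R = D/R = 0.01240 m²/day.
Peak time from v_R²t² + 2D_R t − x² = 0: t = (√(D_R² + v_R²x²) − D_R)/v_R².
√(D_R² + v_R²x²) = √(0.01240² + 0.5420² × 21.7²) = 11.76; v_R² = 0.2938.
t = (11.76 − 0.01240)/0.2938 = 40.0 days.

40.0 days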